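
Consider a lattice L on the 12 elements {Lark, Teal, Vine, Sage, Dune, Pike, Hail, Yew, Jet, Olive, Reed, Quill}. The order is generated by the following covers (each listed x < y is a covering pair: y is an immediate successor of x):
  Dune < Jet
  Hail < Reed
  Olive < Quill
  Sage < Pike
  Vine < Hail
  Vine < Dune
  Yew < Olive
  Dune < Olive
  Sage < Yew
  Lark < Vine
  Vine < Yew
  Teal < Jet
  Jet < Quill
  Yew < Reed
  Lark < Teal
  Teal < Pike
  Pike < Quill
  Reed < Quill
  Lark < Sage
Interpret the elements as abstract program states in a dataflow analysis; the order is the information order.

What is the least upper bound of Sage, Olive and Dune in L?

Olive

Common upper bounds of {Sage, Olive, Dune}: Olive, Quill.
The least among these is Olive.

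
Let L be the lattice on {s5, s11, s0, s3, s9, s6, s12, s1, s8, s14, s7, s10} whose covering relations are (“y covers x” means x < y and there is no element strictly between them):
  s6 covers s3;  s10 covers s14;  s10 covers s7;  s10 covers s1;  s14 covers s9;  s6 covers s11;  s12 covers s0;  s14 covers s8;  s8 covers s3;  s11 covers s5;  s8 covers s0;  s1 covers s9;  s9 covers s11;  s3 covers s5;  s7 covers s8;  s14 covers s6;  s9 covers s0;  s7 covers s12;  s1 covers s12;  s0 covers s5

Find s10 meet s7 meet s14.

Common lower bounds of {s10, s7, s14}: s0, s3, s5, s8.
The greatest among these is s8.

s8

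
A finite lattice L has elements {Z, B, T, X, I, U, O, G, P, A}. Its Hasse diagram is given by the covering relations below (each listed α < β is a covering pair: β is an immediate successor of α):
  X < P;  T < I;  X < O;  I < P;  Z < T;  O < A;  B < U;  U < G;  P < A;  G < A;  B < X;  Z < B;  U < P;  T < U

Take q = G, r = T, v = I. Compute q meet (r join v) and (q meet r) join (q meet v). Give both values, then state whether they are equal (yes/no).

T; T; yes

r join v = I, so q meet (r join v) = G meet I = T.
q meet r = T and q meet v = T, so (q meet r) join (q meet v) = T join T = T.
Equal: yes.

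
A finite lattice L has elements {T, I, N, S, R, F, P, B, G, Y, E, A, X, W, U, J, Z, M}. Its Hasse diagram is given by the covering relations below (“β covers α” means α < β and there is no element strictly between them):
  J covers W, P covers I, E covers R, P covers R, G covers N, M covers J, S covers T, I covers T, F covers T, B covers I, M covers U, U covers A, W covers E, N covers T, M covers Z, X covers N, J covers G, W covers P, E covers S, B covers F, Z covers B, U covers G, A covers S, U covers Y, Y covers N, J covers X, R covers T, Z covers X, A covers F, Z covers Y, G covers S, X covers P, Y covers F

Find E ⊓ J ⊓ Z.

R

Common lower bounds of {E, J, Z}: R, T.
The greatest among these is R.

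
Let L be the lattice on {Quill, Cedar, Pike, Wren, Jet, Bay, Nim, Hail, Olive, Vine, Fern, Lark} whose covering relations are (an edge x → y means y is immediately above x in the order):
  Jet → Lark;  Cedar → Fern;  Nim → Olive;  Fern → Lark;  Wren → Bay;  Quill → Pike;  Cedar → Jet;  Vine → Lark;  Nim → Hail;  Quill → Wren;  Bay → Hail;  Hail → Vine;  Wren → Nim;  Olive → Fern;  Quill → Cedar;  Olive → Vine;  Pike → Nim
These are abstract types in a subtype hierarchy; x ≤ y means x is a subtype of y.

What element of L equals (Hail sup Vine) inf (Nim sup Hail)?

Hail

Hail ∨ Vine = Vine
Nim ∨ Hail = Hail
Vine ∧ Hail = Hail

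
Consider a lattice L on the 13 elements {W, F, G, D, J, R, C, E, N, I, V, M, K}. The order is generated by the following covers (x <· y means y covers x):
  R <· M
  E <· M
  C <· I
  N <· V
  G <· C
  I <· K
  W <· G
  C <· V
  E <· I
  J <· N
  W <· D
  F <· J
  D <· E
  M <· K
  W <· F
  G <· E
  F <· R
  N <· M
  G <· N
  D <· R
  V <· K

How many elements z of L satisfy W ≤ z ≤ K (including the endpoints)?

The interval [W, K] = {C, D, E, F, G, I, J, K, M, N, R, V, W}, which has 13 elements.

13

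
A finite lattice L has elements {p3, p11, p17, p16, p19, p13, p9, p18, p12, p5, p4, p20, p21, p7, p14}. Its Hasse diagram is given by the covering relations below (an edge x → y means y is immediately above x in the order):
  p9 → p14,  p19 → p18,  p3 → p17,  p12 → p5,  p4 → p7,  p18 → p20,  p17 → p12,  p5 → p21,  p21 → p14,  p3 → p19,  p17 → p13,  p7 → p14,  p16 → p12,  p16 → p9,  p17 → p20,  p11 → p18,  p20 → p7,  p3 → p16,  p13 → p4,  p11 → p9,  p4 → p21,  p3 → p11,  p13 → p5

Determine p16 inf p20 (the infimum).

Common lower bounds of {p16, p20}: p3.
The greatest among these is p3.

p3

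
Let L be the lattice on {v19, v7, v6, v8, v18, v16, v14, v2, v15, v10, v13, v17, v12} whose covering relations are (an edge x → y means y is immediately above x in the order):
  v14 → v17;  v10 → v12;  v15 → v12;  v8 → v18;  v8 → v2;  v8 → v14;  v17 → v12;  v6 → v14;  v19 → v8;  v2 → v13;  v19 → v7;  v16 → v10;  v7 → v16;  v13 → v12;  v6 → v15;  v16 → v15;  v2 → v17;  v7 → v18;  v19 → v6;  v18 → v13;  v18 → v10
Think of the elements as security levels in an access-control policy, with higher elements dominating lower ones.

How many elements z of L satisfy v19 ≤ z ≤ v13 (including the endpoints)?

The interval [v19, v13] = {v13, v18, v19, v2, v7, v8}, which has 6 elements.

6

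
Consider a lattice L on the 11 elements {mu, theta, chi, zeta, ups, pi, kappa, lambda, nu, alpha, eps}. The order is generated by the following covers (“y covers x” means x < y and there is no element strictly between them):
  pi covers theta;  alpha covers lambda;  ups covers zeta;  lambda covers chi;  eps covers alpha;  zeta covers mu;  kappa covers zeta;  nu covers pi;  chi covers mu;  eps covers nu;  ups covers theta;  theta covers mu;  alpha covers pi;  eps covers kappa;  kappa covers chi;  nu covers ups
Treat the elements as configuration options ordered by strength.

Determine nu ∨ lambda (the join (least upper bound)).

Common upper bounds of {nu, lambda}: eps.
The least among these is eps.

eps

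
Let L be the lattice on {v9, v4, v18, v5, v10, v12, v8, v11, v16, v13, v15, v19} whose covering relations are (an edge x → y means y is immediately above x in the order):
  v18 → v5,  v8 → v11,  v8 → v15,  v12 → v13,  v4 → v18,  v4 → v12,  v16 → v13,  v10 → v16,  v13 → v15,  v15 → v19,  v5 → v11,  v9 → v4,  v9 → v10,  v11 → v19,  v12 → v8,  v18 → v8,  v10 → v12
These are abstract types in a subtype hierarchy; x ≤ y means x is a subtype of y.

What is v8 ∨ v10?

v8

Common upper bounds of {v8, v10}: v11, v15, v19, v8.
The least among these is v8.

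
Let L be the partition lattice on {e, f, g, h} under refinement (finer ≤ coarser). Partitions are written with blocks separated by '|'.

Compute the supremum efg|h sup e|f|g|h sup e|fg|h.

efg|h

Common upper bounds of {efg|h, e|f|g|h, e|fg|h}: efgh, efg|h.
The least among these is efg|h.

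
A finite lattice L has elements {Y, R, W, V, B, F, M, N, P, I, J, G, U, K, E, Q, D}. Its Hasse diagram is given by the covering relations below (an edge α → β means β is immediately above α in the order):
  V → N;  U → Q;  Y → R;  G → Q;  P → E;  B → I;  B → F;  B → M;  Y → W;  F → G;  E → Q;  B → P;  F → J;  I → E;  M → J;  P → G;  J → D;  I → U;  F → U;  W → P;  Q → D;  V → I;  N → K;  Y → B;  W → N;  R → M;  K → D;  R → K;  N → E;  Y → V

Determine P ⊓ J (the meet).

Common lower bounds of {P, J}: B, Y.
The greatest among these is B.

B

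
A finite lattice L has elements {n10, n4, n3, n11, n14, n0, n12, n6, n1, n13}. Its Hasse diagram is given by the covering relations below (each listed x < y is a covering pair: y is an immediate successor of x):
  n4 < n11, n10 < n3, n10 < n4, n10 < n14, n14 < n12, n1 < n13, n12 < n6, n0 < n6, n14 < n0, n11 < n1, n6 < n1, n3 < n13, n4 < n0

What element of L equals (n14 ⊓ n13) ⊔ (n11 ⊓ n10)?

n14 ∧ n13 = n14
n11 ∧ n10 = n10
n14 ∨ n10 = n14

n14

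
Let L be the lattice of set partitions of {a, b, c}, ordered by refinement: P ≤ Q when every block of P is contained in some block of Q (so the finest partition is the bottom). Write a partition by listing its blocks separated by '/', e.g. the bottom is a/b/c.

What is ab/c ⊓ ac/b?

Common lower bounds of {ab/c, ac/b}: a/b/c.
The greatest among these is a/b/c.

a/b/c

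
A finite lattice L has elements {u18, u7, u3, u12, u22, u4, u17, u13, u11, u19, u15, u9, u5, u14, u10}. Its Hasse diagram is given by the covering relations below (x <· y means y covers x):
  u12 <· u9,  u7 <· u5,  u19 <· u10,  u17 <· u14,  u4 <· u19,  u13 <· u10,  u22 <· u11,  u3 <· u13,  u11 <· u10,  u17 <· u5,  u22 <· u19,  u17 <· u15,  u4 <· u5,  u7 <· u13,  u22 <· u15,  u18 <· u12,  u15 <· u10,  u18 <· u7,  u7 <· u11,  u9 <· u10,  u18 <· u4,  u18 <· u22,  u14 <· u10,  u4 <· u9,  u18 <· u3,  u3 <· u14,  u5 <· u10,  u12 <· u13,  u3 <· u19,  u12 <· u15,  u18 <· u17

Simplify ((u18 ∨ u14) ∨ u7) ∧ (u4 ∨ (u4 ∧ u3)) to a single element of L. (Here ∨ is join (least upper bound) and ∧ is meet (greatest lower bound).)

u4

u18 ∨ u14 = u14
u14 ∨ u7 = u10
u4 ∧ u3 = u18
u4 ∨ u18 = u4
u10 ∧ u4 = u4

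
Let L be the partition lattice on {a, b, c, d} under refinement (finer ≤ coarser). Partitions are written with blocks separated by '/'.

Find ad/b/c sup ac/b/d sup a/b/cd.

acd/b

The join of ad/b/c, ac/b/d, a/b/cd merges any blocks that overlap across the partitions, giving acd/b.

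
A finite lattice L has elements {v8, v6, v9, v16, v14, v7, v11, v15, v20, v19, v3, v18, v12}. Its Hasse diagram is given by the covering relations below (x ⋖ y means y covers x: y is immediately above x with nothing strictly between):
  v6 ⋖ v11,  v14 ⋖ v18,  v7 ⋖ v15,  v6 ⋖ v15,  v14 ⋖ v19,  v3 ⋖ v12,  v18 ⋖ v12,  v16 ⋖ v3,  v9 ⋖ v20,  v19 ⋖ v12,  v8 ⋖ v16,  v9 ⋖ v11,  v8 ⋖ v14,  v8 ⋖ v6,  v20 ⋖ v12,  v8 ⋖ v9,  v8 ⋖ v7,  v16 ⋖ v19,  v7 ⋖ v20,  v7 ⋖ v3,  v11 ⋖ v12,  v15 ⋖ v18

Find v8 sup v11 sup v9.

Common upper bounds of {v8, v11, v9}: v11, v12.
The least among these is v11.

v11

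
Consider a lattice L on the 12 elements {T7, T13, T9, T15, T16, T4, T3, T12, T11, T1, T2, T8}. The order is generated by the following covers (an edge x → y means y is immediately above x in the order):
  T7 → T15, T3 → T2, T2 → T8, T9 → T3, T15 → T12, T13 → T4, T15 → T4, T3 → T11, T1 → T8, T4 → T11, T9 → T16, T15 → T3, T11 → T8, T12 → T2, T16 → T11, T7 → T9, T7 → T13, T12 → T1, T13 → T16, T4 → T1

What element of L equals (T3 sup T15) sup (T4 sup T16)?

T3 ∨ T15 = T3
T4 ∨ T16 = T11
T3 ∨ T11 = T11

T11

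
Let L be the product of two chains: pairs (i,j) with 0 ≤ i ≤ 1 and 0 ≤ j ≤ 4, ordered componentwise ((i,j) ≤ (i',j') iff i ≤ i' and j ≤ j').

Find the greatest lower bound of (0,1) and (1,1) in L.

Common lower bounds of {(0,1), (1,1)}: (0,0), (0,1).
The greatest among these is (0,1).

(0,1)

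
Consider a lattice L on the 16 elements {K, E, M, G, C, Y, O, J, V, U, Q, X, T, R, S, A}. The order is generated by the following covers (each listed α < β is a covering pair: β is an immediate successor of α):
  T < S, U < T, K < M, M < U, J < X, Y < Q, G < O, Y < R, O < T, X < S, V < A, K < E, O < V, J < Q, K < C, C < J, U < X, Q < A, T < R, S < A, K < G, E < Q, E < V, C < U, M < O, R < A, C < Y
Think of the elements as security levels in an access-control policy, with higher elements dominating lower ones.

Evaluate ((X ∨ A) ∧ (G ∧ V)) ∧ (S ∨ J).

X ∨ A = A
G ∧ V = G
A ∧ G = G
S ∨ J = S
G ∧ S = G

G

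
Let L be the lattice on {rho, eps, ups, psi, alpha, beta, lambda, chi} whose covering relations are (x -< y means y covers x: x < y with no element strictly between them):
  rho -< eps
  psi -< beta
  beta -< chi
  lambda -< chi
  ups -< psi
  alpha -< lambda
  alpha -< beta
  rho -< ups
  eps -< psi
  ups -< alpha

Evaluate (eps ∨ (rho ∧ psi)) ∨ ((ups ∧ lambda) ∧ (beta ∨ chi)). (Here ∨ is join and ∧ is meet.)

psi

rho ∧ psi = rho
eps ∨ rho = eps
ups ∧ lambda = ups
beta ∨ chi = chi
ups ∧ chi = ups
eps ∨ ups = psi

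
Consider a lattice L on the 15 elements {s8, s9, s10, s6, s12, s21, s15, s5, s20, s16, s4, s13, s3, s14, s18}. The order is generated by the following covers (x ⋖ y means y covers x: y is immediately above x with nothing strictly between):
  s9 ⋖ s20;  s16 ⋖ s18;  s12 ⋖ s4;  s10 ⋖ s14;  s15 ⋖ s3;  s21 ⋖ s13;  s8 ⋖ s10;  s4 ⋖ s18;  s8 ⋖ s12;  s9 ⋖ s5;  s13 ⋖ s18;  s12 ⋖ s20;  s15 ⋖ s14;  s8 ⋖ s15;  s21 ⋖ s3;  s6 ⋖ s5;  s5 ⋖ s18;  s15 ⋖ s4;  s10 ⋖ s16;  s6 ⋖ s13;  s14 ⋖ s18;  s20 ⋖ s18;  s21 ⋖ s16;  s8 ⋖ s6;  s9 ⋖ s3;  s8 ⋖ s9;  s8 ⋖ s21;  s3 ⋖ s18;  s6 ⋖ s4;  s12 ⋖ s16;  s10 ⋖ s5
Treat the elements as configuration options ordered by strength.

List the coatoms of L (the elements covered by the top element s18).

The coatoms are exactly the elements covered by s18: s13, s14, s16, s20, s3, s4, s5.

s13, s14, s16, s20, s3, s4, s5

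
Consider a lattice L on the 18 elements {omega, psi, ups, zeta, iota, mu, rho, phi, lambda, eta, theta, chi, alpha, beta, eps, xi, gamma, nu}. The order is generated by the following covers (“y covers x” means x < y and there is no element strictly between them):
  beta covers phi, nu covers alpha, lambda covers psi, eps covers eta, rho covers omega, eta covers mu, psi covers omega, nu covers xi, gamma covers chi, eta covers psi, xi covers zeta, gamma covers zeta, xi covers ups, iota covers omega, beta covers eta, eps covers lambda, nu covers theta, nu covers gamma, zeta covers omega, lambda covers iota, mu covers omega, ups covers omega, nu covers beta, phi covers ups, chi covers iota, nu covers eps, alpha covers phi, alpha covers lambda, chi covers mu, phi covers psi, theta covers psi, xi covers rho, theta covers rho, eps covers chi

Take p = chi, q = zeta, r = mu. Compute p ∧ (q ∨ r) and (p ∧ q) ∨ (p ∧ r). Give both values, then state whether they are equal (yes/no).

chi; mu; no

q ∨ r = gamma, so p ∧ (q ∨ r) = chi ∧ gamma = chi.
p ∧ q = omega and p ∧ r = mu, so (p ∧ q) ∨ (p ∧ r) = omega ∨ mu = mu.
Equal: no.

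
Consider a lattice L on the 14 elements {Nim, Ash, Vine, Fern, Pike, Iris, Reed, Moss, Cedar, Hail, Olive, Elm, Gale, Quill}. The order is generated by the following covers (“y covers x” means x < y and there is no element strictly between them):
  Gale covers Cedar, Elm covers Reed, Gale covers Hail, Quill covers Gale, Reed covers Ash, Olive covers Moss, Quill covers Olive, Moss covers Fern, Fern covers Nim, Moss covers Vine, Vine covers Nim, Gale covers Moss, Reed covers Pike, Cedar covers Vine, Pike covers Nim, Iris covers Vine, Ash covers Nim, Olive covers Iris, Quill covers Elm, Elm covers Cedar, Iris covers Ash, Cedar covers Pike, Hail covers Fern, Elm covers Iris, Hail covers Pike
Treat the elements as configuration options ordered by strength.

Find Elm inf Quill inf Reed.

Reed

Common lower bounds of {Elm, Quill, Reed}: Ash, Nim, Pike, Reed.
The greatest among these is Reed.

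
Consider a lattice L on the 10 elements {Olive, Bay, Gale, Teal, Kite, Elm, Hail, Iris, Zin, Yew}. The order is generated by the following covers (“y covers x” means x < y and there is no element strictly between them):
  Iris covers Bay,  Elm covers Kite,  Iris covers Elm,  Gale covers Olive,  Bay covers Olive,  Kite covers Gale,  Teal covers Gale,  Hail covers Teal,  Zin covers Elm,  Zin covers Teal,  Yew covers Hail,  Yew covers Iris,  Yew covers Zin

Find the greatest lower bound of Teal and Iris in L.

Common lower bounds of {Teal, Iris}: Gale, Olive.
The greatest among these is Gale.

Gale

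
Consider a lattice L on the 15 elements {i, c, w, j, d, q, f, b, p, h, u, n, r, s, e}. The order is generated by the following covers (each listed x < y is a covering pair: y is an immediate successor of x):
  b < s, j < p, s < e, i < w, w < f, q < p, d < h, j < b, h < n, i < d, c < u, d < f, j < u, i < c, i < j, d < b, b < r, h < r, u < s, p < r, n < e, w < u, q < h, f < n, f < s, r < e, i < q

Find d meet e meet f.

d

Common lower bounds of {d, e, f}: d, i.
The greatest among these is d.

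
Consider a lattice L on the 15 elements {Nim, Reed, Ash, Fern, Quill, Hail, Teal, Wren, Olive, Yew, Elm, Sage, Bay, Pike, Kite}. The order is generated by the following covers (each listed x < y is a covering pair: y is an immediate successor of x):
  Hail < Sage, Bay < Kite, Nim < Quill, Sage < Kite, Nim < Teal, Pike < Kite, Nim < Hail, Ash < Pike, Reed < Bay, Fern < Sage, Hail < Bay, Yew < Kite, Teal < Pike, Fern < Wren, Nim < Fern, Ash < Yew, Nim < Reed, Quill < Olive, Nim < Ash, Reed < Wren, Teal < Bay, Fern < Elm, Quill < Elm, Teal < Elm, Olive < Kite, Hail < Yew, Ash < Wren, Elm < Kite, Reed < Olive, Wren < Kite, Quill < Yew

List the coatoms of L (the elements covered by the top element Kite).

Bay, Elm, Olive, Pike, Sage, Wren, Yew

The coatoms are exactly the elements covered by Kite: Bay, Elm, Olive, Pike, Sage, Wren, Yew.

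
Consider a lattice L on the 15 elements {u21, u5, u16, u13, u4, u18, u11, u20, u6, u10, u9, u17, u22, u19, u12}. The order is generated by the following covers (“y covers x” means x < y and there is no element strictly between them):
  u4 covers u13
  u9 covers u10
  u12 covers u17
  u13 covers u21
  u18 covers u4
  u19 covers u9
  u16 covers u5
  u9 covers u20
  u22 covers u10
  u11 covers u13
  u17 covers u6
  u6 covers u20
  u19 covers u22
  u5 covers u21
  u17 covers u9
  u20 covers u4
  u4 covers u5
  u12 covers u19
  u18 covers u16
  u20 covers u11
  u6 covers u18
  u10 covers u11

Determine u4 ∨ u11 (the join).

Common upper bounds of {u4, u11}: u12, u17, u19, u20, u6, u9.
The least among these is u20.

u20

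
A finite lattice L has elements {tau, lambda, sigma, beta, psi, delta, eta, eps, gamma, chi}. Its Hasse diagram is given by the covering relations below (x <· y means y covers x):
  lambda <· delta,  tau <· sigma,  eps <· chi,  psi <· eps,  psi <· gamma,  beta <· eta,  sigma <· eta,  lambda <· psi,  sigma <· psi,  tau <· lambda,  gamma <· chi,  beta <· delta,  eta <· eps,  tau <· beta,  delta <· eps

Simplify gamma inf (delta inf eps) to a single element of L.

lambda

delta ∧ eps = delta
gamma ∧ delta = lambda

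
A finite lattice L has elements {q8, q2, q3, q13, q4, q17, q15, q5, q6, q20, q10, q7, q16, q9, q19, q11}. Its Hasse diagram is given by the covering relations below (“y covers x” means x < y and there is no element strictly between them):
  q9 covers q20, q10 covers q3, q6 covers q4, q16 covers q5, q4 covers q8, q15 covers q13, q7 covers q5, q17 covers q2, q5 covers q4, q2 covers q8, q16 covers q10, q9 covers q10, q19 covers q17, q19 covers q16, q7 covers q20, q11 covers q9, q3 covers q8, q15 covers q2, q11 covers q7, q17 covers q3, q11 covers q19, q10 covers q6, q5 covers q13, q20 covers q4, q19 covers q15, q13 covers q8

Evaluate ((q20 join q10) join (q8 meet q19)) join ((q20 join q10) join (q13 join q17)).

q20 ∨ q10 = q9
q8 ∧ q19 = q8
q9 ∨ q8 = q9
q20 ∨ q10 = q9
q13 ∨ q17 = q19
q9 ∨ q19 = q11
q9 ∨ q11 = q11

q11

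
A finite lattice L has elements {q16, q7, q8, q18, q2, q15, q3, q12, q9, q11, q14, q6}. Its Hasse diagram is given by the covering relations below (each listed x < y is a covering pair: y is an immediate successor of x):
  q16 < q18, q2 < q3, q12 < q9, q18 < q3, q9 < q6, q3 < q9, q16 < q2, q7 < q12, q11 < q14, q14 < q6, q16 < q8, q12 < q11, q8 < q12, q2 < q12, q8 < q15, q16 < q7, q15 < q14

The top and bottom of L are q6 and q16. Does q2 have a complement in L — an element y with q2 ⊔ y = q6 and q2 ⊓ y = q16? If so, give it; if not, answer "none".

none

For every candidate y, either q2 ∨ y ≠ q6 or q2 ∧ y ≠ q16; no complement exists.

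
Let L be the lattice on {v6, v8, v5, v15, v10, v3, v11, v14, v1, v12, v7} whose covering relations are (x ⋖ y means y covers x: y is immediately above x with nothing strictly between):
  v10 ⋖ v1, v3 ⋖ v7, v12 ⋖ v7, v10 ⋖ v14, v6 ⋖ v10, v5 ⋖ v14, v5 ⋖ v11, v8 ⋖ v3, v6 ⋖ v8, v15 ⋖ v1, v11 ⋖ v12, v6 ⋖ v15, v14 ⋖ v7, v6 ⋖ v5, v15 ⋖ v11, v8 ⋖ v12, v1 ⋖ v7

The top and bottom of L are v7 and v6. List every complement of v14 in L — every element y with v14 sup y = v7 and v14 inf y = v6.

Need y with v14 ∨ y = v7 and v14 ∧ y = v6.
Checking each element gives: v15, v3, v8.

v15, v3, v8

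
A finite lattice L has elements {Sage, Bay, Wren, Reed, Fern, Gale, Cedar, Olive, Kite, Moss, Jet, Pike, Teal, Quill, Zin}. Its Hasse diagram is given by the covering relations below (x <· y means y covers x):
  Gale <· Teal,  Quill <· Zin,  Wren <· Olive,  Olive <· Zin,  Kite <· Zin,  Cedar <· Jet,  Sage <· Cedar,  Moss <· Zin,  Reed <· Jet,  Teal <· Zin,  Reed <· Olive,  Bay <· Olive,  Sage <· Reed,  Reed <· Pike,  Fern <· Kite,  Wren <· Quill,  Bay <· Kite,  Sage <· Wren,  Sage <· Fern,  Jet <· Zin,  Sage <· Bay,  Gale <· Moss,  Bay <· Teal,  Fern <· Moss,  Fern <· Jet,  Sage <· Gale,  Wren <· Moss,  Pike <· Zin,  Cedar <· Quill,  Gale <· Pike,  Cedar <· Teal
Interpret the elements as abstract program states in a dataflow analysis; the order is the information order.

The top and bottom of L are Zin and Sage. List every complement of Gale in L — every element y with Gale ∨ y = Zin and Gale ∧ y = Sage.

Need y with Gale ∨ y = Zin and Gale ∧ y = Sage.
Checking each element gives: Jet, Kite, Olive, Quill.

Jet, Kite, Olive, Quill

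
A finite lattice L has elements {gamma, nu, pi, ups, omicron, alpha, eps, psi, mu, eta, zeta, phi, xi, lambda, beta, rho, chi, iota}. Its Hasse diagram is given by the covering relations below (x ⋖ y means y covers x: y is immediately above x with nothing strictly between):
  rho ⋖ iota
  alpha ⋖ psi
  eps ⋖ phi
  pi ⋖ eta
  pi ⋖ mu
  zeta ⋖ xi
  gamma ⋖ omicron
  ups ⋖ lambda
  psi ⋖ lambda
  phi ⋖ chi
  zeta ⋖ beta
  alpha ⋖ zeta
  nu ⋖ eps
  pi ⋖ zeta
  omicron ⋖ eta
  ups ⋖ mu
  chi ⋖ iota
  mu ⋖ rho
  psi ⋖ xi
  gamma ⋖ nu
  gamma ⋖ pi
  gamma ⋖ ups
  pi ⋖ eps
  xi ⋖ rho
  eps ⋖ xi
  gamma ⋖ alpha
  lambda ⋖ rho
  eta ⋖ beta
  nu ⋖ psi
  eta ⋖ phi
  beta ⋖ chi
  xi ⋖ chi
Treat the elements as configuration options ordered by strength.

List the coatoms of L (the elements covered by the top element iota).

The coatoms are exactly the elements covered by iota: chi, rho.

chi, rho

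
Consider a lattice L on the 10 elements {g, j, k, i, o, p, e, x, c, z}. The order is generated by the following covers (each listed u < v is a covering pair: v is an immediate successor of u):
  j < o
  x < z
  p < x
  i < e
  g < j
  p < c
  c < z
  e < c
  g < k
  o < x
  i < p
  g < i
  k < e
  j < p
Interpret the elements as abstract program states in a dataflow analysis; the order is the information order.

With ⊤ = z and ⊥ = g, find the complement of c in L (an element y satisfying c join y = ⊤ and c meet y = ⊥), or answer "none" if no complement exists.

For every candidate y, either c ∨ y ≠ z or c ∧ y ≠ g; no complement exists.

none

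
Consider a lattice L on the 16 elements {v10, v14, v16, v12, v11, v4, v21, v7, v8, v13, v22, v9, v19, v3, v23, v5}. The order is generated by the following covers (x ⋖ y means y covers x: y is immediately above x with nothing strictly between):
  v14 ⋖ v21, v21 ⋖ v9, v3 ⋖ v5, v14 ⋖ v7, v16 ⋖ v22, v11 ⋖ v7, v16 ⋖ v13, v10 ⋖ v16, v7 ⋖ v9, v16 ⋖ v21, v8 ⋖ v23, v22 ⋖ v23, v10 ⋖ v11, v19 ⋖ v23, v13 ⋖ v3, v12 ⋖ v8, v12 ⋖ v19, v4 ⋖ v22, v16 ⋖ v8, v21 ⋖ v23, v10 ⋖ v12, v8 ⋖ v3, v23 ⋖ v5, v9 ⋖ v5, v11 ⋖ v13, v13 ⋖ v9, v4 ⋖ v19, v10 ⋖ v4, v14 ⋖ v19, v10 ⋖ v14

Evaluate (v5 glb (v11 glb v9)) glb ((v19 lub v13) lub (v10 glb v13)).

v11 ∧ v9 = v11
v5 ∧ v11 = v11
v19 ∨ v13 = v5
v10 ∧ v13 = v10
v5 ∨ v10 = v5
v11 ∧ v5 = v11

v11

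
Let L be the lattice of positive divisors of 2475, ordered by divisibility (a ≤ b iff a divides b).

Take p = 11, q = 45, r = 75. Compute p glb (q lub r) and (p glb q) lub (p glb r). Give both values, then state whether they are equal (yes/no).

1; 1; yes

q lub r = 225, so p glb (q lub r) = 11 glb 225 = 1.
p glb q = 1 and p glb r = 1, so (p glb q) lub (p glb r) = 1 lub 1 = 1.
Equal: yes.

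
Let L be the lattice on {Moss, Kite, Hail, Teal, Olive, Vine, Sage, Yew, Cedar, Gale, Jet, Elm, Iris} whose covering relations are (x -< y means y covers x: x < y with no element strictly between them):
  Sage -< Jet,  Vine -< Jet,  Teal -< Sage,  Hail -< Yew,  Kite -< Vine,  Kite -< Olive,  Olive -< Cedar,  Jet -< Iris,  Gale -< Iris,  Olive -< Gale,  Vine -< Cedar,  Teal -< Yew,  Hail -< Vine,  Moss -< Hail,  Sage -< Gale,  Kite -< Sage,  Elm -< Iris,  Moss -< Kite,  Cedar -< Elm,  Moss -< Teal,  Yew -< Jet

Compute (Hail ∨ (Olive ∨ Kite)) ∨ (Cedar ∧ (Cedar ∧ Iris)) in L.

Olive ∨ Kite = Olive
Hail ∨ Olive = Cedar
Cedar ∧ Iris = Cedar
Cedar ∧ Cedar = Cedar
Cedar ∨ Cedar = Cedar

Cedar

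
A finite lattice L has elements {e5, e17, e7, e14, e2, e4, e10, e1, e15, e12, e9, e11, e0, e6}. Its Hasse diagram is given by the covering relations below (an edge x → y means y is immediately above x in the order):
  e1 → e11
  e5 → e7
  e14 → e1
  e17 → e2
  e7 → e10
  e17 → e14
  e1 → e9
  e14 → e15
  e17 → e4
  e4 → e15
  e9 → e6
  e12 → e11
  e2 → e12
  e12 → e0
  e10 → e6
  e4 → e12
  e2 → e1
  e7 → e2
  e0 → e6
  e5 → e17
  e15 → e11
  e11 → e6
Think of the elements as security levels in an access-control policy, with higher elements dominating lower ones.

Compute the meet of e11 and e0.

e12

Common lower bounds of {e11, e0}: e12, e17, e2, e4, e5, e7.
The greatest among these is e12.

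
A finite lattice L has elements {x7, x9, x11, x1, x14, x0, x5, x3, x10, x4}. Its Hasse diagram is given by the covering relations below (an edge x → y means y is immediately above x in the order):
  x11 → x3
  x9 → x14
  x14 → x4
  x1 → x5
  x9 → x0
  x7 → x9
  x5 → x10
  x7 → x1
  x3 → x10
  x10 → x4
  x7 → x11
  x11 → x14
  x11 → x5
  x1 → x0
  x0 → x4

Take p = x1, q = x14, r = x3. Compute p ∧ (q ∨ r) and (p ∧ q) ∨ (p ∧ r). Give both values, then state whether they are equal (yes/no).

q ∨ r = x4, so p ∧ (q ∨ r) = x1 ∧ x4 = x1.
p ∧ q = x7 and p ∧ r = x7, so (p ∧ q) ∨ (p ∧ r) = x7 ∨ x7 = x7.
Equal: no.

x1; x7; no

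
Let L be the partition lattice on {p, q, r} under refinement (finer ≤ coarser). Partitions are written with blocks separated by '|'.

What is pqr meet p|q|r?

p|q|r

Common lower bounds of {pqr, p|q|r}: p|q|r.
The greatest among these is p|q|r.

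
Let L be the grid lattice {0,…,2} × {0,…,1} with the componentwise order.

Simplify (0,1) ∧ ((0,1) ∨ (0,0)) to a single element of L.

(0,1)

(0,1) ∨ (0,0) = (0,1)
(0,1) ∧ (0,1) = (0,1)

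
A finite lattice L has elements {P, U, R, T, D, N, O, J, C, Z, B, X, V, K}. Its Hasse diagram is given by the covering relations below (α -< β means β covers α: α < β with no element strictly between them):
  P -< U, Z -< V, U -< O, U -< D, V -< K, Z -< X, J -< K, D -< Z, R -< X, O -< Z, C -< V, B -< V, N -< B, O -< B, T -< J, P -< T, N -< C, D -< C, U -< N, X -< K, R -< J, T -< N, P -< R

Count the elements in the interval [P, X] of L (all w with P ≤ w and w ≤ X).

The interval [P, X] = {D, O, P, R, U, X, Z}, which has 7 elements.

7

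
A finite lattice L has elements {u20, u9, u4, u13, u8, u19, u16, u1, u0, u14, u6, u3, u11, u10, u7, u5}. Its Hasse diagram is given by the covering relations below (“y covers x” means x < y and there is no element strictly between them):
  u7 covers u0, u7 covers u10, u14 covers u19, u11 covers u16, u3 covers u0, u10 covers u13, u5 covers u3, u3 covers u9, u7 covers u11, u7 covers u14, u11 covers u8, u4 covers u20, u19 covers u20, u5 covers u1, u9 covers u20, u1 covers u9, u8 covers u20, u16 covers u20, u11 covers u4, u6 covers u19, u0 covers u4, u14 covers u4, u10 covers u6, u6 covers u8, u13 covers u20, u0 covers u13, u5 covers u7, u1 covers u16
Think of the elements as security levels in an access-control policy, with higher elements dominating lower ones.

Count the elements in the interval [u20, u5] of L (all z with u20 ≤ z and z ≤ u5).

The interval [u20, u5] = {u0, u1, u10, u11, u13, u14, u16, u19, u20, u3, u4, u5, u6, u7, u8, u9}, which has 16 elements.

16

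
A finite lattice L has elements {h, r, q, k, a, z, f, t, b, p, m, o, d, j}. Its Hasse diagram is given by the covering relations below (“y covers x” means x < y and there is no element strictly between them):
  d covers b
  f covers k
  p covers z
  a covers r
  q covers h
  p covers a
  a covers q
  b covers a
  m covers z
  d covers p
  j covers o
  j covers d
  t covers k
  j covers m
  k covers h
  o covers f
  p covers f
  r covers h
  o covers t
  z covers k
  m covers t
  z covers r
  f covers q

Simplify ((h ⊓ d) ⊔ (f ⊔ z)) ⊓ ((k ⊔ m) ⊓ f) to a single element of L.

k

h ∧ d = h
f ∨ z = p
h ∨ p = p
k ∨ m = m
m ∧ f = k
p ∧ k = k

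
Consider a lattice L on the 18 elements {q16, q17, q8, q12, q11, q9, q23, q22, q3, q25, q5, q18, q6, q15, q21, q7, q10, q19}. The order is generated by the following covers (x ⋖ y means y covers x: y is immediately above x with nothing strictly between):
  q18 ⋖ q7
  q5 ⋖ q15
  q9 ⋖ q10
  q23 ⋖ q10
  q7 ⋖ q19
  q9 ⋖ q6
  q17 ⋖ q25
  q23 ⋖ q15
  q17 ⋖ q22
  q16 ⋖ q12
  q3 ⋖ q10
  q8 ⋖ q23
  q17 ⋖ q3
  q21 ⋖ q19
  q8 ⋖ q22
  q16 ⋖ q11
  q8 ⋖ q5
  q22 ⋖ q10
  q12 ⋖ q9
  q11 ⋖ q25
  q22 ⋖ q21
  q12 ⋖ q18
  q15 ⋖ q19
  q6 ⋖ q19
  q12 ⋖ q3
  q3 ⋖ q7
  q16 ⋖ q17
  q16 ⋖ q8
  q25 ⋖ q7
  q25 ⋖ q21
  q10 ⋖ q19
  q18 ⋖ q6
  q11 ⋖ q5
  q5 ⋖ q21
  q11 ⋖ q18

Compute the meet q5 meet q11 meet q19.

q11

Common lower bounds of {q5, q11, q19}: q11, q16.
The greatest among these is q11.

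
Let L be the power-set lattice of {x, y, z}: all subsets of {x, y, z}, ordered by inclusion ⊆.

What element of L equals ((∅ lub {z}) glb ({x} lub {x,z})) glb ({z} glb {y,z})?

∅ ∨ {z} = {z}
{x} ∨ {x,z} = {x,z}
{z} ∧ {x,z} = {z}
{z} ∧ {y,z} = {z}
{z} ∧ {z} = {z}

{z}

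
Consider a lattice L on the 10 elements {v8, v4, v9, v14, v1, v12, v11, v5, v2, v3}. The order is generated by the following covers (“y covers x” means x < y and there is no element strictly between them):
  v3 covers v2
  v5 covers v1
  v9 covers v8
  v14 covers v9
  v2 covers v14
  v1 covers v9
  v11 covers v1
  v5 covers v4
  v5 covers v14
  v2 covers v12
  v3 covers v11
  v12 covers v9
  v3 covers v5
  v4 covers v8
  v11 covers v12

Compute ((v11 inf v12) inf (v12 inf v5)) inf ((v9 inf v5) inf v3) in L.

v9

v11 ∧ v12 = v12
v12 ∧ v5 = v9
v12 ∧ v9 = v9
v9 ∧ v5 = v9
v9 ∧ v3 = v9
v9 ∧ v9 = v9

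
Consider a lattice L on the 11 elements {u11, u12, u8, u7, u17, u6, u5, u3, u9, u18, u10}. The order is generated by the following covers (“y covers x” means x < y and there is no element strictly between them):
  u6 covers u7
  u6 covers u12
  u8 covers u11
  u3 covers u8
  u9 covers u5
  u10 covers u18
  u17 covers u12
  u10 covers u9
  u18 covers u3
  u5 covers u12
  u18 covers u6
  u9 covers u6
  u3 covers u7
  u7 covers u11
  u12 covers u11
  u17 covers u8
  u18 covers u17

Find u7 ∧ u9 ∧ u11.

u11

Common lower bounds of {u7, u9, u11}: u11.
The greatest among these is u11.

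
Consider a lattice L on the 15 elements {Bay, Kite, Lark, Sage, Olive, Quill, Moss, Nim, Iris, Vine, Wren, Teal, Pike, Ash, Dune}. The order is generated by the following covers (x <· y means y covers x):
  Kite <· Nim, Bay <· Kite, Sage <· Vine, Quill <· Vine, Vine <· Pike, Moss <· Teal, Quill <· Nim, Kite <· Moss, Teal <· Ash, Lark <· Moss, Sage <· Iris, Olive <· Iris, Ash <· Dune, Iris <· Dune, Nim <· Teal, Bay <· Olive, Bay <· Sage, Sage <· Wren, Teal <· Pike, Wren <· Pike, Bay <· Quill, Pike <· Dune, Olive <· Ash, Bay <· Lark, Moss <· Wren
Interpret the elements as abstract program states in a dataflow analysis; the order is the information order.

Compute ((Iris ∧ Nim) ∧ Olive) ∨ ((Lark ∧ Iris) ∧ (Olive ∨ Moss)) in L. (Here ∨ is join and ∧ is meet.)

Bay

Iris ∧ Nim = Bay
Bay ∧ Olive = Bay
Lark ∧ Iris = Bay
Olive ∨ Moss = Ash
Bay ∧ Ash = Bay
Bay ∨ Bay = Bay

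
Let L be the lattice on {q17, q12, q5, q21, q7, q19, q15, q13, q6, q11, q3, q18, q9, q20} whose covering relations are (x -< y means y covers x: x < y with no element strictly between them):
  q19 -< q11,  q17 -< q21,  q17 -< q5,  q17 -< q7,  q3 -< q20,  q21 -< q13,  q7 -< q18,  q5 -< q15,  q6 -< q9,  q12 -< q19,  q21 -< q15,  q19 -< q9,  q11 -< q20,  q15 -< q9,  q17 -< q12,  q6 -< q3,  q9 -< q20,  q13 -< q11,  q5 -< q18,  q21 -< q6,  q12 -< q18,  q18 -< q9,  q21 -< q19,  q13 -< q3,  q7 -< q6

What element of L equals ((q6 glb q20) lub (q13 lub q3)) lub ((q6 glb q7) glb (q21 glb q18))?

q6 ∧ q20 = q6
q13 ∨ q3 = q3
q6 ∨ q3 = q3
q6 ∧ q7 = q7
q21 ∧ q18 = q17
q7 ∧ q17 = q17
q3 ∨ q17 = q3

q3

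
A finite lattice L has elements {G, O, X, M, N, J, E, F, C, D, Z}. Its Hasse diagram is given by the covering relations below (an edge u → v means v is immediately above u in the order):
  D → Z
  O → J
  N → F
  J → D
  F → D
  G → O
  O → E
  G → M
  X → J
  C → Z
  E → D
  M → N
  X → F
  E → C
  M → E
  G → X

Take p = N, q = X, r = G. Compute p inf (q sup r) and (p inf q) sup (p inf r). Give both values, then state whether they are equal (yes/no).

q sup r = X, so p inf (q sup r) = N inf X = G.
p inf q = G and p inf r = G, so (p inf q) sup (p inf r) = G sup G = G.
Equal: yes.

G; G; yes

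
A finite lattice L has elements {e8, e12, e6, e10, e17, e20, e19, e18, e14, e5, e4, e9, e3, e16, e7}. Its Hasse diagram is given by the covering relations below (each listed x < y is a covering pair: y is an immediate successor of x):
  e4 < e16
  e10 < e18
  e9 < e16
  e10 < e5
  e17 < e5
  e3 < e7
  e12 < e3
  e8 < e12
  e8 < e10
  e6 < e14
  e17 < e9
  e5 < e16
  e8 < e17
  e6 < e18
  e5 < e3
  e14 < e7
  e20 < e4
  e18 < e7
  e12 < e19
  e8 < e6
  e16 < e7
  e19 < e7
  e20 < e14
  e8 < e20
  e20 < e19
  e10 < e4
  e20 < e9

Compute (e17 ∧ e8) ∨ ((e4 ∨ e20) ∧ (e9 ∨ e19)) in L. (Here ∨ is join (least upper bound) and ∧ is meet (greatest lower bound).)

e4

e17 ∧ e8 = e8
e4 ∨ e20 = e4
e9 ∨ e19 = e7
e4 ∧ e7 = e4
e8 ∨ e4 = e4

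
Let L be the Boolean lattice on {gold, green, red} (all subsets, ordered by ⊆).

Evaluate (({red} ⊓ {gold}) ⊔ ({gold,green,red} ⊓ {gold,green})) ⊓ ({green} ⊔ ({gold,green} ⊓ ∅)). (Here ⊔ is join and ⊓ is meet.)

{green}

{red} ∧ {gold} = ∅
{gold,green,red} ∧ {gold,green} = {gold,green}
∅ ∨ {gold,green} = {gold,green}
{gold,green} ∧ ∅ = ∅
{green} ∨ ∅ = {green}
{gold,green} ∧ {green} = {green}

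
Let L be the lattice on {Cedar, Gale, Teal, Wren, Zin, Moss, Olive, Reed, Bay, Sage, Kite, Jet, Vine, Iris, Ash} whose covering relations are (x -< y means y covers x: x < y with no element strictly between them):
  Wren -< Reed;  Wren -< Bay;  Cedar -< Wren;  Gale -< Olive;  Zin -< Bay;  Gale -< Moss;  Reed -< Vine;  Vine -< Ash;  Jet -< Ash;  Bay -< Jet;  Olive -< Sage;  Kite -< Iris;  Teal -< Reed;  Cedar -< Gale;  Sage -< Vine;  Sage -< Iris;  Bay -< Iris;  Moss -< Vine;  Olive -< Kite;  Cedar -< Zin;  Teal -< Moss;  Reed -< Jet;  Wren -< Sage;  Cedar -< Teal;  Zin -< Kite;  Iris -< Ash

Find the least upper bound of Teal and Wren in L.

Reed

Common upper bounds of {Teal, Wren}: Ash, Jet, Reed, Vine.
The least among these is Reed.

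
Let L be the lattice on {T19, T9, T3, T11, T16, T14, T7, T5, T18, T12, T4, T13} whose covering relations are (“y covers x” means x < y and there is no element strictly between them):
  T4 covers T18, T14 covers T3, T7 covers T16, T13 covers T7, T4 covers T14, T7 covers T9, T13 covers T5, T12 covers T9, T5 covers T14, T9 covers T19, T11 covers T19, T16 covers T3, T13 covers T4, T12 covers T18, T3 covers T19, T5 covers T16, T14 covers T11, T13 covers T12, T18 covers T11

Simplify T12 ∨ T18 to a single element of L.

T12 ∨ T18 = T12

T12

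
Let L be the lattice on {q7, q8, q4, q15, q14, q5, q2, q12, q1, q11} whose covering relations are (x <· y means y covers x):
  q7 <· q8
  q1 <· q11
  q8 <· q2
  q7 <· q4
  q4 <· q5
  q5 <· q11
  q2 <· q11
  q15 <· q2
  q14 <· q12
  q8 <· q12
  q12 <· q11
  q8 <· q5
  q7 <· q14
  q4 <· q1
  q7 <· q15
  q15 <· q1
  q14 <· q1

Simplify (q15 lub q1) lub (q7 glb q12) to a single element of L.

q15 ∨ q1 = q1
q7 ∧ q12 = q7
q1 ∨ q7 = q1

q1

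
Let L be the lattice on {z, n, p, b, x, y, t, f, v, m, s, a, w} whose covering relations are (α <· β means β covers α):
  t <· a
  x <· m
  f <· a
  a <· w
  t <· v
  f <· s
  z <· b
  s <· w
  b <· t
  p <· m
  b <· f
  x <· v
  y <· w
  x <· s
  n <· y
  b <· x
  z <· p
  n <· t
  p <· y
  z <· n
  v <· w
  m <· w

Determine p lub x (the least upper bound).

Common upper bounds of {p, x}: m, w.
The least among these is m.

m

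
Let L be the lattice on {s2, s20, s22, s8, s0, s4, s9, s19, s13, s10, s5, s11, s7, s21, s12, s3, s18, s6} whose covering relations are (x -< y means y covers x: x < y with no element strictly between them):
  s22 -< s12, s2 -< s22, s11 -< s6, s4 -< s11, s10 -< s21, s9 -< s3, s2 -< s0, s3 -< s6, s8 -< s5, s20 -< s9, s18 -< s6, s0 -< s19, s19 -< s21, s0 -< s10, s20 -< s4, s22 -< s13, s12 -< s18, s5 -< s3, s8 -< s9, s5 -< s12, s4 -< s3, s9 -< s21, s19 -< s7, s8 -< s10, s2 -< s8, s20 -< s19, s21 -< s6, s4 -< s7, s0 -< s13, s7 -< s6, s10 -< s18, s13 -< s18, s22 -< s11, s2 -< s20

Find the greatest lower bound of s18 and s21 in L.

Common lower bounds of {s18, s21}: s0, s10, s2, s8.
The greatest among these is s10.

s10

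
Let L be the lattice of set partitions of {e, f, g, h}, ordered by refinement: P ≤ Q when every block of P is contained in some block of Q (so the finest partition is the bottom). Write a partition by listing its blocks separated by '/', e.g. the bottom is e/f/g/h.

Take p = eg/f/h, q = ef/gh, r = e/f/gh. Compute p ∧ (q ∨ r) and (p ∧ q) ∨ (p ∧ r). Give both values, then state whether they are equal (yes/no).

q ∨ r = ef/gh, so p ∧ (q ∨ r) = eg/f/h ∧ ef/gh = e/f/g/h.
p ∧ q = e/f/g/h and p ∧ r = e/f/g/h, so (p ∧ q) ∨ (p ∧ r) = e/f/g/h ∨ e/f/g/h = e/f/g/h.
Equal: yes.

e/f/g/h; e/f/g/h; yes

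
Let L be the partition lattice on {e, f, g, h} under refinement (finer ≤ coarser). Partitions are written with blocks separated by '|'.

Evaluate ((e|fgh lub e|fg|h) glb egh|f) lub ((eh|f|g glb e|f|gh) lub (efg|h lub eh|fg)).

e|fgh ∨ e|fg|h = e|fgh
e|fgh ∧ egh|f = e|f|gh
eh|f|g ∧ e|f|gh = e|f|g|h
efg|h ∨ eh|fg = efgh
e|f|g|h ∨ efgh = efgh
e|f|gh ∨ efgh = efgh

efgh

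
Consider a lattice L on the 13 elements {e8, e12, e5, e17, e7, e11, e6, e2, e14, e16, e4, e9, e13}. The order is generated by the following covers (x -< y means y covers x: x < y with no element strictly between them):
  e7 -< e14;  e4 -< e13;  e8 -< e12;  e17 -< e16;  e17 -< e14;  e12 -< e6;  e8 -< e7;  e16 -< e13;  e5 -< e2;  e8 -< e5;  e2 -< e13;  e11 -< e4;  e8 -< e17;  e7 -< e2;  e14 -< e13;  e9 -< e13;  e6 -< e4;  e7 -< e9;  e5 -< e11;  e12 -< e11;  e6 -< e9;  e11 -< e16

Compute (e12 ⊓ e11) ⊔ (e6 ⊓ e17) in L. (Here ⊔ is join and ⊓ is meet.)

e12

e12 ∧ e11 = e12
e6 ∧ e17 = e8
e12 ∨ e8 = e12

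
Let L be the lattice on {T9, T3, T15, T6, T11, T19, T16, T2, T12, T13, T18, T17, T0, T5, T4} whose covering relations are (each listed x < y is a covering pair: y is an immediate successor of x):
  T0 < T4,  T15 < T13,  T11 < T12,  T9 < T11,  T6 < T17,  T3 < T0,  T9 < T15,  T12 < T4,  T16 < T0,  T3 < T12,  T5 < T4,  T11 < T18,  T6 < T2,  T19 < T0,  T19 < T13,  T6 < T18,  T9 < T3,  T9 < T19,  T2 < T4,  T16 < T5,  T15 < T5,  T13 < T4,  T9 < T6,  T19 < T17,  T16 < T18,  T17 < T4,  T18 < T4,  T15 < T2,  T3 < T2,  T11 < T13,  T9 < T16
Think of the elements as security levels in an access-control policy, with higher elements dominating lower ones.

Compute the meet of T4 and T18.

T18

Common lower bounds of {T4, T18}: T11, T16, T18, T6, T9.
The greatest among these is T18.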